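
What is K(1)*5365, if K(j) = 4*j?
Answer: 21460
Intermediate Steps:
K(1)*5365 = (4*1)*5365 = 4*5365 = 21460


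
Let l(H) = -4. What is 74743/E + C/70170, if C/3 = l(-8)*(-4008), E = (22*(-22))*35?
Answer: -147665669/39622660 ≈ -3.7268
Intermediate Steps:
E = -16940 (E = -484*35 = -16940)
C = 48096 (C = 3*(-4*(-4008)) = 3*16032 = 48096)
74743/E + C/70170 = 74743/(-16940) + 48096/70170 = 74743*(-1/16940) + 48096*(1/70170) = -74743/16940 + 8016/11695 = -147665669/39622660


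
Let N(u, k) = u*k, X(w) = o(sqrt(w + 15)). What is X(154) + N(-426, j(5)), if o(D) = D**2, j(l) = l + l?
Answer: -4091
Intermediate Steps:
j(l) = 2*l
X(w) = 15 + w (X(w) = (sqrt(w + 15))**2 = (sqrt(15 + w))**2 = 15 + w)
N(u, k) = k*u
X(154) + N(-426, j(5)) = (15 + 154) + (2*5)*(-426) = 169 + 10*(-426) = 169 - 4260 = -4091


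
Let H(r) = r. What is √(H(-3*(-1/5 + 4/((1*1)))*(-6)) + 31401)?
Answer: 3*√87415/5 ≈ 177.40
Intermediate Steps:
√(H(-3*(-1/5 + 4/((1*1)))*(-6)) + 31401) = √(-3*(-1/5 + 4/((1*1)))*(-6) + 31401) = √(-3*(-1*⅕ + 4/1)*(-6) + 31401) = √(-3*(-⅕ + 4*1)*(-6) + 31401) = √(-3*(-⅕ + 4)*(-6) + 31401) = √(-3*19/5*(-6) + 31401) = √(-57/5*(-6) + 31401) = √(342/5 + 31401) = √(157347/5) = 3*√87415/5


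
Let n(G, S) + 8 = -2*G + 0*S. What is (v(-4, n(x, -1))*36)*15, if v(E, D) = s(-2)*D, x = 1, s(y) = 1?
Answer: -5400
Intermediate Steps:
n(G, S) = -8 - 2*G (n(G, S) = -8 + (-2*G + 0*S) = -8 + (-2*G + 0) = -8 - 2*G)
v(E, D) = D (v(E, D) = 1*D = D)
(v(-4, n(x, -1))*36)*15 = ((-8 - 2*1)*36)*15 = ((-8 - 2)*36)*15 = -10*36*15 = -360*15 = -5400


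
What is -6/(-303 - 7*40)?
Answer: 6/583 ≈ 0.010292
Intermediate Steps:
-6/(-303 - 7*40) = -6/(-303 - 280) = -6/(-583) = -6*(-1/583) = 6/583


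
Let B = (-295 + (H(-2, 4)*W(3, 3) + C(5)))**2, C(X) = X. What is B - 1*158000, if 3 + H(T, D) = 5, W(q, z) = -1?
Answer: -72736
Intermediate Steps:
H(T, D) = 2 (H(T, D) = -3 + 5 = 2)
B = 85264 (B = (-295 + (2*(-1) + 5))**2 = (-295 + (-2 + 5))**2 = (-295 + 3)**2 = (-292)**2 = 85264)
B - 1*158000 = 85264 - 1*158000 = 85264 - 158000 = -72736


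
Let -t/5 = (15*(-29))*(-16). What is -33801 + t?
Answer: -68601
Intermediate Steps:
t = -34800 (t = -5*15*(-29)*(-16) = -(-2175)*(-16) = -5*6960 = -34800)
-33801 + t = -33801 - 34800 = -68601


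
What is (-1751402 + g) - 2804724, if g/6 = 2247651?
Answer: 8929780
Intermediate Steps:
g = 13485906 (g = 6*2247651 = 13485906)
(-1751402 + g) - 2804724 = (-1751402 + 13485906) - 2804724 = 11734504 - 2804724 = 8929780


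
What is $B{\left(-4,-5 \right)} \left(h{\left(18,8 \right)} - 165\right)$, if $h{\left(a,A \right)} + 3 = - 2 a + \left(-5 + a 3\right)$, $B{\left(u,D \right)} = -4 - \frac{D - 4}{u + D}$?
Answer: $775$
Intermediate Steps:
$B{\left(u,D \right)} = -4 - \frac{-4 + D}{D + u}$
$h{\left(a,A \right)} = -8 + a$ ($h{\left(a,A \right)} = -3 - \left(5 + 2 a - a 3\right) = -3 + \left(- 2 a + \left(-5 + 3 a\right)\right) = -3 + \left(-5 + a\right) = -8 + a$)
$B{\left(-4,-5 \right)} \left(h{\left(18,8 \right)} - 165\right) = \frac{4 - -25 - -16}{-5 - 4} \left(\left(-8 + 18\right) - 165\right) = \frac{4 + 25 + 16}{-9} \left(10 - 165\right) = \left(- \frac{1}{9}\right) 45 \left(10 - 165\right) = \left(-5\right) \left(-155\right) = 775$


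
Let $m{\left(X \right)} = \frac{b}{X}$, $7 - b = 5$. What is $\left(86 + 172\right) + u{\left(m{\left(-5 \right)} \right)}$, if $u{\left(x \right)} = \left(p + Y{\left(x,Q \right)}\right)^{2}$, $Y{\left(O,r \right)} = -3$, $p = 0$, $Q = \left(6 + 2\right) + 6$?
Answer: $267$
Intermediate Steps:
$Q = 14$ ($Q = 8 + 6 = 14$)
$b = 2$ ($b = 7 - 5 = 2$)
$m{\left(X \right)} = \frac{2}{X}$
$u{\left(x \right)} = 9$ ($u{\left(x \right)} = \left(0 - 3\right)^{2} = \left(-3\right)^{2} = 9$)
$\left(86 + 172\right) + u{\left(m{\left(-5 \right)} \right)} = \left(86 + 172\right) + 9 = 258 + 9 = 267$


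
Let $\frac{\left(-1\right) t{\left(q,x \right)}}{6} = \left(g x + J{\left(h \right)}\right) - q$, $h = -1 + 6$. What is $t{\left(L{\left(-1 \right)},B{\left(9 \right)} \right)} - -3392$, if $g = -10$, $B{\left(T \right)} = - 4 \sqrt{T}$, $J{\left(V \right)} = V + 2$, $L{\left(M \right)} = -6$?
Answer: $2594$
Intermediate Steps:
$h = 5$
$J{\left(V \right)} = 2 + V$
$t{\left(q,x \right)} = -42 + 6 q + 60 x$ ($t{\left(q,x \right)} = - 6 \left(\left(- 10 x + \left(2 + 5\right)\right) - q\right) = - 6 \left(\left(- 10 x + 7\right) - q\right) = - 6 \left(\left(7 - 10 x\right) - q\right) = - 6 \left(7 - q - 10 x\right) = -42 + 6 q + 60 x$)
$t{\left(L{\left(-1 \right)},B{\left(9 \right)} \right)} - -3392 = \left(-42 + 6 \left(-6\right) + 60 \left(- 4 \sqrt{9}\right)\right) - -3392 = \left(-42 - 36 + 60 \left(\left(-4\right) 3\right)\right) + 3392 = \left(-42 - 36 + 60 \left(-12\right)\right) + 3392 = \left(-42 - 36 - 720\right) + 3392 = -798 + 3392 = 2594$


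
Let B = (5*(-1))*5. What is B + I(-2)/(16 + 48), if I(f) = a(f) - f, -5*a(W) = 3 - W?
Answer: -1599/64 ≈ -24.984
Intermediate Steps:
a(W) = -⅗ + W/5 (a(W) = -(3 - W)/5 = -⅗ + W/5)
B = -25 (B = -5*5 = -25)
I(f) = -⅗ - 4*f/5 (I(f) = (-⅗ + f/5) - f = -⅗ - 4*f/5)
B + I(-2)/(16 + 48) = -25 + (-⅗ - ⅘*(-2))/(16 + 48) = -25 + (-⅗ + 8/5)/64 = -25 + 1*(1/64) = -25 + 1/64 = -1599/64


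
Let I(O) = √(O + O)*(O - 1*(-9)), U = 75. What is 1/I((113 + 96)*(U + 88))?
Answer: √68134/2321734184 ≈ 1.1243e-7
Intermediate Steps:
I(O) = √2*√O*(9 + O) (I(O) = √(2*O)*(O + 9) = (√2*√O)*(9 + O) = √2*√O*(9 + O))
1/I((113 + 96)*(U + 88)) = 1/(√2*√((113 + 96)*(75 + 88))*(9 + (113 + 96)*(75 + 88))) = 1/(√2*√(209*163)*(9 + 209*163)) = 1/(√2*√34067*(9 + 34067)) = 1/(√2*√34067*34076) = 1/(34076*√68134) = √68134/2321734184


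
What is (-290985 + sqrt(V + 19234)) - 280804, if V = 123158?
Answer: -571789 + 2*sqrt(35598) ≈ -5.7141e+5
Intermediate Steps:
(-290985 + sqrt(V + 19234)) - 280804 = (-290985 + sqrt(123158 + 19234)) - 280804 = (-290985 + sqrt(142392)) - 280804 = (-290985 + 2*sqrt(35598)) - 280804 = -571789 + 2*sqrt(35598)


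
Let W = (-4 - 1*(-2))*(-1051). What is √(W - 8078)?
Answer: 6*I*√166 ≈ 77.305*I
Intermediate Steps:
W = 2102 (W = (-4 + 2)*(-1051) = -2*(-1051) = 2102)
√(W - 8078) = √(2102 - 8078) = √(-5976) = 6*I*√166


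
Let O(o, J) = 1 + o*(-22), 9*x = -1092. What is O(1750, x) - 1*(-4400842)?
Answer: 4362343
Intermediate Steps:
x = -364/3 (x = (⅑)*(-1092) = -364/3 ≈ -121.33)
O(o, J) = 1 - 22*o
O(1750, x) - 1*(-4400842) = (1 - 22*1750) - 1*(-4400842) = (1 - 38500) + 4400842 = -38499 + 4400842 = 4362343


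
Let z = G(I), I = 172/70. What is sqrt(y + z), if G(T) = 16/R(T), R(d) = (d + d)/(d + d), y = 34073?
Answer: sqrt(34089) ≈ 184.63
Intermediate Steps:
R(d) = 1 (R(d) = (2*d)/((2*d)) = (2*d)*(1/(2*d)) = 1)
I = 86/35 (I = 172*(1/70) = 86/35 ≈ 2.4571)
G(T) = 16 (G(T) = 16/1 = 16*1 = 16)
z = 16
sqrt(y + z) = sqrt(34073 + 16) = sqrt(34089)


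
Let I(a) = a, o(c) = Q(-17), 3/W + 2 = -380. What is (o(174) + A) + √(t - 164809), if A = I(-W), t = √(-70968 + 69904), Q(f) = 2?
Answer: 767/382 + √(-164809 + 2*I*√266) ≈ 2.048 + 405.97*I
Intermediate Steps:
W = -3/382 (W = 3/(-2 - 380) = 3/(-382) = 3*(-1/382) = -3/382 ≈ -0.0078534)
o(c) = 2
t = 2*I*√266 (t = √(-1064) = 2*I*√266 ≈ 32.619*I)
A = 3/382 (A = -1*(-3/382) = 3/382 ≈ 0.0078534)
(o(174) + A) + √(t - 164809) = (2 + 3/382) + √(2*I*√266 - 164809) = 767/382 + √(-164809 + 2*I*√266)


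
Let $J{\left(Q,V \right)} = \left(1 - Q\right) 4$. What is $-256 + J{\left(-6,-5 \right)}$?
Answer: $-228$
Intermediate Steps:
$J{\left(Q,V \right)} = 4 - 4 Q$
$-256 + J{\left(-6,-5 \right)} = -256 + \left(4 - -24\right) = -256 + \left(4 + 24\right) = -256 + 28 = -228$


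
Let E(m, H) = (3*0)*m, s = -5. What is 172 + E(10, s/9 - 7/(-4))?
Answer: 172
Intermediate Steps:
E(m, H) = 0 (E(m, H) = 0*m = 0)
172 + E(10, s/9 - 7/(-4)) = 172 + 0 = 172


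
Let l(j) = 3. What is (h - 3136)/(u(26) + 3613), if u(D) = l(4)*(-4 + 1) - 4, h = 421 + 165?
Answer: -17/24 ≈ -0.70833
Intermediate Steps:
h = 586
u(D) = -13 (u(D) = 3*(-4 + 1) - 4 = 3*(-3) - 4 = -9 - 4 = -13)
(h - 3136)/(u(26) + 3613) = (586 - 3136)/(-13 + 3613) = -2550/3600 = -2550*1/3600 = -17/24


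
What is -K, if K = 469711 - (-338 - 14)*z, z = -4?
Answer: -468303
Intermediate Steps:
K = 468303 (K = 469711 - (-338 - 14)*(-4) = 469711 - (-352)*(-4) = 469711 - 1*1408 = 469711 - 1408 = 468303)
-K = -1*468303 = -468303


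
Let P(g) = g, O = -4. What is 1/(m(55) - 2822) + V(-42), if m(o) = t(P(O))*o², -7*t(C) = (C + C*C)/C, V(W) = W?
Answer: -448525/10679 ≈ -42.001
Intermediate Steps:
t(C) = -(C + C²)/(7*C) (t(C) = -(C + C*C)/(7*C) = -(C + C²)/(7*C))
m(o) = 3*o²/7 (m(o) = (-⅐ - ⅐*(-4))*o² = (-⅐ + 4/7)*o² = 3*o²/7)
1/(m(55) - 2822) + V(-42) = 1/((3/7)*55² - 2822) - 42 = 1/((3/7)*3025 - 2822) - 42 = 1/(9075/7 - 2822) - 42 = 1/(-10679/7) - 42 = -7/10679 - 42 = -448525/10679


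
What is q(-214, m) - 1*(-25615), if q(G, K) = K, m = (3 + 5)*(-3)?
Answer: 25591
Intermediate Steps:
m = -24 (m = 8*(-3) = -24)
q(-214, m) - 1*(-25615) = -24 - 1*(-25615) = -24 + 25615 = 25591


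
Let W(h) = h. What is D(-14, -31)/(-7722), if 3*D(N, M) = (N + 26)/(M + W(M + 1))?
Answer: 2/235521 ≈ 8.4918e-6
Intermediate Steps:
D(N, M) = (26 + N)/(3*(1 + 2*M)) (D(N, M) = ((N + 26)/(M + (M + 1)))/3 = ((26 + N)/(M + (1 + M)))/3 = ((26 + N)/(1 + 2*M))/3 = (26 + N)/(3*(1 + 2*M)))
D(-14, -31)/(-7722) = ((26 - 14)/(3*(1 + 2*(-31))))/(-7722) = ((1/3)*12/(1 - 62))*(-1/7722) = ((1/3)*12/(-61))*(-1/7722) = ((1/3)*(-1/61)*12)*(-1/7722) = -4/61*(-1/7722) = 2/235521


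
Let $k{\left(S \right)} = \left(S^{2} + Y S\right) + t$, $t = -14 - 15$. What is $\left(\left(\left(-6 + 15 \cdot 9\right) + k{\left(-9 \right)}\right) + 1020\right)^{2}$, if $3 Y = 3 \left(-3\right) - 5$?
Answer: $1545049$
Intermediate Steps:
$Y = - \frac{14}{3}$ ($Y = \frac{3 \left(-3\right) - 5}{3} = \frac{-9 - 5}{3} = \frac{1}{3} \left(-14\right) = - \frac{14}{3} \approx -4.6667$)
$t = -29$ ($t = -14 - 15 = -29$)
$k{\left(S \right)} = -29 + S^{2} - \frac{14 S}{3}$ ($k{\left(S \right)} = \left(S^{2} - \frac{14 S}{3}\right) - 29 = -29 + S^{2} - \frac{14 S}{3}$)
$\left(\left(\left(-6 + 15 \cdot 9\right) + k{\left(-9 \right)}\right) + 1020\right)^{2} = \left(\left(\left(-6 + 15 \cdot 9\right) - \left(-13 - 81\right)\right) + 1020\right)^{2} = \left(\left(\left(-6 + 135\right) + \left(-29 + 81 + 42\right)\right) + 1020\right)^{2} = \left(\left(129 + 94\right) + 1020\right)^{2} = \left(223 + 1020\right)^{2} = 1243^{2} = 1545049$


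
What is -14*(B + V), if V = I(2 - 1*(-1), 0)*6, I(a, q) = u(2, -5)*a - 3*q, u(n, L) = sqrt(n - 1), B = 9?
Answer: -378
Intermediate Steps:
u(n, L) = sqrt(-1 + n)
I(a, q) = a - 3*q (I(a, q) = sqrt(-1 + 2)*a - 3*q = sqrt(1)*a - 3*q = 1*a - 3*q = a - 3*q)
V = 18 (V = ((2 - 1*(-1)) - 3*0)*6 = ((2 + 1) + 0)*6 = (3 + 0)*6 = 3*6 = 18)
-14*(B + V) = -14*(9 + 18) = -14*27 = -378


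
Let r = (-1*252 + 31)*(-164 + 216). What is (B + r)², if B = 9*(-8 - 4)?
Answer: 134560000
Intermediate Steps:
B = -108 (B = 9*(-12) = -108)
r = -11492 (r = (-252 + 31)*52 = -221*52 = -11492)
(B + r)² = (-108 - 11492)² = (-11600)² = 134560000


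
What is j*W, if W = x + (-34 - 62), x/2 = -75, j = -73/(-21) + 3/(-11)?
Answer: -60680/77 ≈ -788.05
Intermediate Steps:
j = 740/231 (j = -73*(-1/21) + 3*(-1/11) = 73/21 - 3/11 = 740/231 ≈ 3.2035)
x = -150 (x = 2*(-75) = -150)
W = -246 (W = -150 + (-34 - 62) = -150 - 96 = -246)
j*W = (740/231)*(-246) = -60680/77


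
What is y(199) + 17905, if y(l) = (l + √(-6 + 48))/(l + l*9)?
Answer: 179051/10 + √42/1990 ≈ 17905.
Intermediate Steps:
y(l) = (l + √42)/(10*l) (y(l) = (l + √42)/(l + 9*l) = (l + √42)/((10*l)) = (l + √42)*(1/(10*l)) = (l + √42)/(10*l))
y(199) + 17905 = (⅒)*(199 + √42)/199 + 17905 = (⅒)*(1/199)*(199 + √42) + 17905 = (⅒ + √42/1990) + 17905 = 179051/10 + √42/1990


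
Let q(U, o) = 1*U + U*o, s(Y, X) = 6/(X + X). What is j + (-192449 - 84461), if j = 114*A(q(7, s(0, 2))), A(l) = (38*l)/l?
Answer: -272578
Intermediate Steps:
s(Y, X) = 3/X (s(Y, X) = 6/((2*X)) = 6*(1/(2*X)) = 3/X)
q(U, o) = U + U*o
A(l) = 38
j = 4332 (j = 114*38 = 4332)
j + (-192449 - 84461) = 4332 + (-192449 - 84461) = 4332 - 276910 = -272578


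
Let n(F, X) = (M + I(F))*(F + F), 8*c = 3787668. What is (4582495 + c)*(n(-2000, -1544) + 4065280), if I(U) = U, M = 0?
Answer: 61001494644480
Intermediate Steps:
c = 946917/2 (c = (⅛)*3787668 = 946917/2 ≈ 4.7346e+5)
n(F, X) = 2*F² (n(F, X) = (0 + F)*(F + F) = F*(2*F) = 2*F²)
(4582495 + c)*(n(-2000, -1544) + 4065280) = (4582495 + 946917/2)*(2*(-2000)² + 4065280) = 10111907*(2*4000000 + 4065280)/2 = 10111907*(8000000 + 4065280)/2 = (10111907/2)*12065280 = 61001494644480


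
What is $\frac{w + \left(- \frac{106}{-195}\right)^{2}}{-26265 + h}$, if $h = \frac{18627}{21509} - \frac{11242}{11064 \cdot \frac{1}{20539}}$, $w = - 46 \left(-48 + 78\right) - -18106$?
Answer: $- \frac{25226100629894056}{71085446027652225} \approx -0.35487$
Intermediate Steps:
$w = 16726$ ($w = \left(-46\right) 30 + 18106 = -1380 + 18106 = 16726$)
$h = - \frac{2483104961407}{118987788}$ ($h = 18627 \cdot \frac{1}{21509} - \frac{11242}{11064 \cdot \frac{1}{20539}} = \frac{18627}{21509} - \frac{11242}{\frac{11064}{20539}} = \frac{18627}{21509} - \frac{115449719}{5532} = - \frac{2483104961407}{118987788} \approx -20869.0$)
$\frac{w + \left(- \frac{106}{-195}\right)^{2}}{-26265 + h} = \frac{16726 + \left(- \frac{106}{-195}\right)^{2}}{-26265 - \frac{2483104961407}{118987788}} = \frac{16726 + \left(\left(-106\right) \left(- \frac{1}{195}\right)\right)^{2}}{- \frac{5608319213227}{118987788}} = \left(16726 + \left(\frac{106}{195}\right)^{2}\right) \left(- \frac{118987788}{5608319213227}\right) = \left(16726 + \frac{11236}{38025}\right) \left(- \frac{118987788}{5608319213227}\right) = \frac{636017386}{38025} \left(- \frac{118987788}{5608319213227}\right) = - \frac{25226100629894056}{71085446027652225}$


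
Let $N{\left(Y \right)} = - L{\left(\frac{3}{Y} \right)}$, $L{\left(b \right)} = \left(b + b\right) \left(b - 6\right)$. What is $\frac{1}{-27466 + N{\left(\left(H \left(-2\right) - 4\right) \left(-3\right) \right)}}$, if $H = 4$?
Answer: $- \frac{72}{1977481} \approx -3.641 \cdot 10^{-5}$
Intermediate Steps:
$L{\left(b \right)} = 2 b \left(-6 + b\right)$
$N{\left(Y \right)} = - \frac{6 \left(-6 + \frac{3}{Y}\right)}{Y}$ ($N{\left(Y \right)} = - 2 \frac{3}{Y} \left(-6 + \frac{3}{Y}\right) = - \frac{6 \left(-6 + \frac{3}{Y}\right)}{Y}$)
$\frac{1}{-27466 + N{\left(\left(H \left(-2\right) - 4\right) \left(-3\right) \right)}} = \frac{1}{-27466 + \frac{18 \left(-1 + 2 \left(4 \left(-2\right) - 4\right) \left(-3\right)\right)}{9 \left(4 \left(-2\right) - 4\right)^{2}}} = \frac{1}{-27466 + \frac{18 \left(-1 + 2 \left(-8 - 4\right) \left(-3\right)\right)}{9 \left(-8 - 4\right)^{2}}} = \frac{1}{-27466 + \frac{18 \left(-1 + 2 \left(\left(-12\right) \left(-3\right)\right)\right)}{1296}} = \frac{1}{-27466 + \frac{18 \left(-1 + 2 \cdot 36\right)}{1296}} = \frac{1}{-27466 + 18 \cdot \frac{1}{1296} \left(-1 + 72\right)} = \frac{1}{-27466 + 18 \cdot \frac{1}{1296} \cdot 71} = \frac{1}{-27466 + \frac{71}{72}} = \frac{1}{- \frac{1977481}{72}} = - \frac{72}{1977481}$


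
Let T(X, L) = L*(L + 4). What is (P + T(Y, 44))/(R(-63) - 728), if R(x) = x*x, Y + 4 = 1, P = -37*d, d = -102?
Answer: 5886/3241 ≈ 1.8161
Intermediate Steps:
P = 3774 (P = -37*(-102) = 3774)
Y = -3 (Y = -4 + 1 = -3)
T(X, L) = L*(4 + L)
R(x) = x**2
(P + T(Y, 44))/(R(-63) - 728) = (3774 + 44*(4 + 44))/((-63)**2 - 728) = (3774 + 44*48)/(3969 - 728) = (3774 + 2112)/3241 = 5886*(1/3241) = 5886/3241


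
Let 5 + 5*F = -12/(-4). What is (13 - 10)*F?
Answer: -6/5 ≈ -1.2000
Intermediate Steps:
F = -2/5 (F = -1 + (-12/(-4))/5 = -1 + (-12*(-1/4))/5 = -1 + (1/5)*3 = -1 + 3/5 = -2/5 ≈ -0.40000)
(13 - 10)*F = (13 - 10)*(-2/5) = 3*(-2/5) = -6/5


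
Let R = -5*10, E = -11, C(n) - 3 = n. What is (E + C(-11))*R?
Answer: 950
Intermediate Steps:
C(n) = 3 + n
R = -50
(E + C(-11))*R = (-11 + (3 - 11))*(-50) = (-11 - 8)*(-50) = -19*(-50) = 950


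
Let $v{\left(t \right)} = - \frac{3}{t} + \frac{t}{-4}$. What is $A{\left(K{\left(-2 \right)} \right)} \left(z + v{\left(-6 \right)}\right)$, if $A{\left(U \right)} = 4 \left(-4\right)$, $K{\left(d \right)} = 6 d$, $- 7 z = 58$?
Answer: $\frac{704}{7} \approx 100.57$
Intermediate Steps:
$z = - \frac{58}{7}$ ($z = \left(- \frac{1}{7}\right) 58 = - \frac{58}{7} \approx -8.2857$)
$v{\left(t \right)} = - \frac{3}{t} - \frac{t}{4}$ ($v{\left(t \right)} = - \frac{3}{t} + t \left(- \frac{1}{4}\right) = - \frac{3}{t} - \frac{t}{4}$)
$A{\left(U \right)} = -16$
$A{\left(K{\left(-2 \right)} \right)} \left(z + v{\left(-6 \right)}\right) = - 16 \left(- \frac{58}{7} - \left(- \frac{3}{2} + \frac{3}{-6}\right)\right) = - 16 \left(- \frac{58}{7} + \left(\left(-3\right) \left(- \frac{1}{6}\right) + \frac{3}{2}\right)\right) = - 16 \left(- \frac{58}{7} + \left(\frac{1}{2} + \frac{3}{2}\right)\right) = - 16 \left(- \frac{58}{7} + 2\right) = \left(-16\right) \left(- \frac{44}{7}\right) = \frac{704}{7}$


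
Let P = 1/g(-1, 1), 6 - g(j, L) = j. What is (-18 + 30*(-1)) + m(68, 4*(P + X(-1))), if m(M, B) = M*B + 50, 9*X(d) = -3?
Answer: -1046/21 ≈ -49.810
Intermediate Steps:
X(d) = -⅓ (X(d) = (⅑)*(-3) = -⅓)
g(j, L) = 6 - j
P = ⅐ (P = 1/(6 - 1*(-1)) = 1/(6 + 1) = 1/7 = ⅐ ≈ 0.14286)
m(M, B) = 50 + B*M (m(M, B) = B*M + 50 = 50 + B*M)
(-18 + 30*(-1)) + m(68, 4*(P + X(-1))) = (-18 + 30*(-1)) + (50 + (4*(⅐ - ⅓))*68) = (-18 - 30) + (50 + (4*(-4/21))*68) = -48 + (50 - 16/21*68) = -48 + (50 - 1088/21) = -48 - 38/21 = -1046/21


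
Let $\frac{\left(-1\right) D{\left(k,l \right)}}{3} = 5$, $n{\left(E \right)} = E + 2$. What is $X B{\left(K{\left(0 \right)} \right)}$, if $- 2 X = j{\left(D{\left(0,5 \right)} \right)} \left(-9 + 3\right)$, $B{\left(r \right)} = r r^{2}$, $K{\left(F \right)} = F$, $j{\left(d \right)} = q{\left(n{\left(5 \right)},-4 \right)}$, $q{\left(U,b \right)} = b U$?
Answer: $0$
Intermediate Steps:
$n{\left(E \right)} = 2 + E$
$q{\left(U,b \right)} = U b$
$D{\left(k,l \right)} = -15$ ($D{\left(k,l \right)} = \left(-3\right) 5 = -15$)
$j{\left(d \right)} = -28$ ($j{\left(d \right)} = \left(2 + 5\right) \left(-4\right) = 7 \left(-4\right) = -28$)
$B{\left(r \right)} = r^{3}$
$X = -84$ ($X = - \frac{\left(-28\right) \left(-9 + 3\right)}{2} = - \frac{\left(-28\right) \left(-6\right)}{2} = \left(- \frac{1}{2}\right) 168 = -84$)
$X B{\left(K{\left(0 \right)} \right)} = - 84 \cdot 0^{3} = \left(-84\right) 0 = 0$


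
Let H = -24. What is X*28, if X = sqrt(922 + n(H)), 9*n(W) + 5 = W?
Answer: 28*sqrt(8269)/3 ≈ 848.72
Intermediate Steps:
n(W) = -5/9 + W/9
X = sqrt(8269)/3 (X = sqrt(922 + (-5/9 + (1/9)*(-24))) = sqrt(922 + (-5/9 - 8/3)) = sqrt(922 - 29/9) = sqrt(8269/9) = sqrt(8269)/3 ≈ 30.311)
X*28 = (sqrt(8269)/3)*28 = 28*sqrt(8269)/3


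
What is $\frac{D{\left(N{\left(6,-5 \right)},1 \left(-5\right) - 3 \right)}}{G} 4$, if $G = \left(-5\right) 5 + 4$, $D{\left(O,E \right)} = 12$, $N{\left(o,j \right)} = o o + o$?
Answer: $- \frac{16}{7} \approx -2.2857$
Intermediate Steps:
$N{\left(o,j \right)} = o + o^{2}$ ($N{\left(o,j \right)} = o^{2} + o = o + o^{2}$)
$G = -21$ ($G = -25 + 4 = -21$)
$\frac{D{\left(N{\left(6,-5 \right)},1 \left(-5\right) - 3 \right)}}{G} 4 = \frac{12}{-21} \cdot 4 = 12 \left(- \frac{1}{21}\right) 4 = \left(- \frac{4}{7}\right) 4 = - \frac{16}{7}$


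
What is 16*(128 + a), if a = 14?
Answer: 2272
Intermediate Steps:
16*(128 + a) = 16*(128 + 14) = 16*142 = 2272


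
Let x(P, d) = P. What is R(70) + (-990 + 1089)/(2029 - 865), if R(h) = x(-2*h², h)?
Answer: -3802367/388 ≈ -9799.9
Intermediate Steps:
R(h) = -2*h²
R(70) + (-990 + 1089)/(2029 - 865) = -2*70² + (-990 + 1089)/(2029 - 865) = -2*4900 + 99/1164 = -9800 + 99*(1/1164) = -9800 + 33/388 = -3802367/388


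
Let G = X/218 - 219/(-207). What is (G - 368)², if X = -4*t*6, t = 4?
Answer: 7634627664889/56565441 ≈ 1.3497e+5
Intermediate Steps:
X = -96 (X = -4*4*6 = -16*6 = -96)
G = 4645/7521 (G = -96/218 - 219/(-207) = -96*1/218 - 219*(-1/207) = -48/109 + 73/69 = 4645/7521 ≈ 0.61760)
(G - 368)² = (4645/7521 - 368)² = (-2763083/7521)² = 7634627664889/56565441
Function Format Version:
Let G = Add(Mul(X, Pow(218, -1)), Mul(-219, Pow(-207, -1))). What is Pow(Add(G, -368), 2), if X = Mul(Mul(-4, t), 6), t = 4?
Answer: Rational(7634627664889, 56565441) ≈ 1.3497e+5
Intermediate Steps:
X = -96 (X = Mul(Mul(-4, 4), 6) = Mul(-16, 6) = -96)
G = Rational(4645, 7521) (G = Add(Mul(-96, Pow(218, -1)), Mul(-219, Pow(-207, -1))) = Add(Mul(-96, Rational(1, 218)), Mul(-219, Rational(-1, 207))) = Add(Rational(-48, 109), Rational(73, 69)) = Rational(4645, 7521) ≈ 0.61760)
Pow(Add(G, -368), 2) = Pow(Add(Rational(4645, 7521), -368), 2) = Pow(Rational(-2763083, 7521), 2) = Rational(7634627664889, 56565441)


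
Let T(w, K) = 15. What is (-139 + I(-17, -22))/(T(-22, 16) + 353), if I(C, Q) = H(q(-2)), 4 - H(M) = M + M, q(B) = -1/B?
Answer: -17/46 ≈ -0.36957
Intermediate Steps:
H(M) = 4 - 2*M (H(M) = 4 - (M + M) = 4 - 2*M)
I(C, Q) = 3 (I(C, Q) = 4 - (-2)/(-2) = 4 - (-2)*(-1)/2 = 4 - 2*½ = 4 - 1 = 3)
(-139 + I(-17, -22))/(T(-22, 16) + 353) = (-139 + 3)/(15 + 353) = -136/368 = -136*1/368 = -17/46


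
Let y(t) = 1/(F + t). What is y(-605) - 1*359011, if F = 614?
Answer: -3231098/9 ≈ -3.5901e+5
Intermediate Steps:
y(t) = 1/(614 + t)
y(-605) - 1*359011 = 1/(614 - 605) - 1*359011 = 1/9 - 359011 = -3231098/9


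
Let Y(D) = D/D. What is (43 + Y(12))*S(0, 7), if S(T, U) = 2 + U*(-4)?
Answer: -1144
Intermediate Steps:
S(T, U) = 2 - 4*U
Y(D) = 1
(43 + Y(12))*S(0, 7) = (43 + 1)*(2 - 4*7) = 44*(2 - 28) = 44*(-26) = -1144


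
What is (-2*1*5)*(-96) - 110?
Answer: 850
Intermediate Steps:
(-2*1*5)*(-96) - 110 = -2*5*(-96) - 110 = -10*(-96) - 110 = 960 - 110 = 850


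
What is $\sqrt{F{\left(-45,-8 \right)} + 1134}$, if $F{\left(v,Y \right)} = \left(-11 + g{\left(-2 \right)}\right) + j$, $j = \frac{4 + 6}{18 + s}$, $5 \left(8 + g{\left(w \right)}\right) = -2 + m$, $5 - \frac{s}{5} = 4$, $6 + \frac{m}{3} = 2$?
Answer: $\frac{3 \sqrt{1634955}}{115} \approx 33.356$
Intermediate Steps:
$m = -12$ ($m = -18 + 3 \cdot 2 = -18 + 6 = -12$)
$s = 5$ ($s = 25 - 20 = 5$)
$g{\left(w \right)} = - \frac{54}{5}$ ($g{\left(w \right)} = -8 + \frac{-2 - 12}{5} = -8 + \frac{1}{5} \left(-14\right) = -8 - \frac{14}{5} = - \frac{54}{5}$)
$j = \frac{10}{23}$ ($j = \frac{4 + 6}{18 + 5} = \frac{10}{23} \approx 0.43478$)
$F{\left(v,Y \right)} = - \frac{2457}{115}$ ($F{\left(v,Y \right)} = \left(-11 - \frac{54}{5}\right) + \frac{10}{23} = - \frac{109}{5} + \frac{10}{23} = - \frac{2457}{115}$)
$\sqrt{F{\left(-45,-8 \right)} + 1134} = \sqrt{- \frac{2457}{115} + 1134} = \sqrt{\frac{127953}{115}} = \frac{3 \sqrt{1634955}}{115}$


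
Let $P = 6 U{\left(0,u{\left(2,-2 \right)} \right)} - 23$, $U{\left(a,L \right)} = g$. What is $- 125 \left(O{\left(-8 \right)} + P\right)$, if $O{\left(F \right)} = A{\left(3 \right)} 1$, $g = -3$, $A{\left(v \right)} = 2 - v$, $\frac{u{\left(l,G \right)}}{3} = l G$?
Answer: $5250$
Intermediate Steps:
$u{\left(l,G \right)} = 3 G l$ ($u{\left(l,G \right)} = 3 l G = 3 G l$)
$U{\left(a,L \right)} = -3$
$P = -41$ ($P = 6 \left(-3\right) - 23 = -18 - 23 = -41$)
$O{\left(F \right)} = -1$ ($O{\left(F \right)} = \left(2 - 3\right) 1 = \left(-1\right) 1 = -1$)
$- 125 \left(O{\left(-8 \right)} + P\right) = - 125 \left(-1 - 41\right) = \left(-125\right) \left(-42\right) = 5250$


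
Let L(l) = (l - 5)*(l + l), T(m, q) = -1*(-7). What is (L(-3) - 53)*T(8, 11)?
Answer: -35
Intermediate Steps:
T(m, q) = 7
L(l) = 2*l*(-5 + l) (L(l) = (-5 + l)*(2*l) = 2*l*(-5 + l))
(L(-3) - 53)*T(8, 11) = (2*(-3)*(-5 - 3) - 53)*7 = (2*(-3)*(-8) - 53)*7 = (48 - 53)*7 = -5*7 = -35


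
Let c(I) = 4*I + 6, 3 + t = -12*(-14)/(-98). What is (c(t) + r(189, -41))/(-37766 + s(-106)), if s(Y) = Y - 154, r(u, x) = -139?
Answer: 1063/266182 ≈ 0.0039935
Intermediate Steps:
s(Y) = -154 + Y
t = -33/7 (t = -3 - 12*(-14)/(-98) = -3 + 168*(-1/98) = -3 - 12/7 = -33/7 ≈ -4.7143)
c(I) = 6 + 4*I
(c(t) + r(189, -41))/(-37766 + s(-106)) = ((6 + 4*(-33/7)) - 139)/(-37766 + (-154 - 106)) = ((6 - 132/7) - 139)/(-37766 - 260) = (-90/7 - 139)/(-38026) = -1063/7*(-1/38026) = 1063/266182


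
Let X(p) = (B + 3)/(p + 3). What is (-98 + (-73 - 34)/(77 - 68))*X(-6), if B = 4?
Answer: 6923/27 ≈ 256.41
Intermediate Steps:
X(p) = 7/(3 + p) (X(p) = (4 + 3)/(p + 3) = 7/(3 + p))
(-98 + (-73 - 34)/(77 - 68))*X(-6) = (-98 + (-73 - 34)/(77 - 68))*(7/(3 - 6)) = (-98 - 107/9)*(7/(-3)) = (-98 - 107*⅑)*(7*(-⅓)) = (-98 - 107/9)*(-7/3) = -989/9*(-7/3) = 6923/27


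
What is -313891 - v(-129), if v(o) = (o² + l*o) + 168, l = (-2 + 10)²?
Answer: -322444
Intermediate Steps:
l = 64 (l = 8² = 64)
v(o) = 168 + o² + 64*o (v(o) = (o² + 64*o) + 168 = 168 + o² + 64*o)
-313891 - v(-129) = -313891 - (168 + (-129)² + 64*(-129)) = -313891 - (168 + 16641 - 8256) = -313891 - 1*8553 = -313891 - 8553 = -322444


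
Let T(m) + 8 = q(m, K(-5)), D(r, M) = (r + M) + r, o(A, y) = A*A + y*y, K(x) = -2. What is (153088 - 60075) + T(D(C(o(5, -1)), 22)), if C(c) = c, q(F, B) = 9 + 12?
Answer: 93026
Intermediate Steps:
o(A, y) = A² + y²
q(F, B) = 21
D(r, M) = M + 2*r (D(r, M) = (M + r) + r = M + 2*r)
T(m) = 13 (T(m) = -8 + 21 = 13)
(153088 - 60075) + T(D(C(o(5, -1)), 22)) = (153088 - 60075) + 13 = 93013 + 13 = 93026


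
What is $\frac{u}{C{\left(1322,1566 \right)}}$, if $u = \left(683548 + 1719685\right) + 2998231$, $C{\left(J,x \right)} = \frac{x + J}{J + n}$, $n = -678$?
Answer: $\frac{434817852}{361} \approx 1.2045 \cdot 10^{6}$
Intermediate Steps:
$C{\left(J,x \right)} = \frac{J + x}{-678 + J}$ ($C{\left(J,x \right)} = \frac{x + J}{J - 678} = \frac{J + x}{-678 + J}$)
$u = 5401464$ ($u = 2403233 + 2998231 = 5401464$)
$\frac{u}{C{\left(1322,1566 \right)}} = \frac{5401464}{\frac{1}{-678 + 1322} \left(1322 + 1566\right)} = \frac{5401464}{\frac{1}{644} \cdot 2888} = \frac{5401464}{\frac{722}{161}} = 5401464 \cdot \frac{161}{722} = \frac{434817852}{361}$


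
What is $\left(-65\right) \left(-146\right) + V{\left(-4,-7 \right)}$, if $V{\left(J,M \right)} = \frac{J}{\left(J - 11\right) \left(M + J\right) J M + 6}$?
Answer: $\frac{21950368}{2313} \approx 9490.0$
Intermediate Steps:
$V{\left(J,M \right)} = \frac{J}{6 + J M \left(-11 + J\right) \left(J + M\right)}$ ($V{\left(J,M \right)} = \frac{J}{\left(-11 + J\right) \left(J + M\right) J M + 6} = \frac{J}{J \left(-11 + J\right) \left(J + M\right) M + 6} = \frac{J}{J M \left(-11 + J\right) \left(J + M\right) + 6} = \frac{J}{6 + J M \left(-11 + J\right) \left(J + M\right)}$)
$\left(-65\right) \left(-146\right) + V{\left(-4,-7 \right)} = \left(-65\right) \left(-146\right) - \frac{4}{6 - 7 \left(-4\right)^{3} + \left(-4\right)^{2} \left(-7\right)^{2} - - 44 \left(-7\right)^{2} - - 77 \left(-4\right)^{2}} = 9490 - \frac{4}{6 - -448 + 16 \cdot 49 - \left(-44\right) 49 - \left(-77\right) 16} = 9490 - \frac{4}{6 + 448 + 784 + 2156 + 1232} = 9490 - \frac{4}{4626} = 9490 - \frac{2}{2313} = \frac{21950368}{2313}$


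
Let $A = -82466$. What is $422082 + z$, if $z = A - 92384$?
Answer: $247232$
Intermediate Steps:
$z = -174850$ ($z = -82466 - 92384 = -174850$)
$422082 + z = 422082 - 174850 = 247232$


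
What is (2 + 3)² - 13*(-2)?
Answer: 51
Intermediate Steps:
(2 + 3)² - 13*(-2) = 5² + 26 = 25 + 26 = 51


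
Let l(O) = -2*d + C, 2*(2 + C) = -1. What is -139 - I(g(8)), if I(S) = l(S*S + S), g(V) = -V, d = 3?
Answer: -261/2 ≈ -130.50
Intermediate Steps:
C = -5/2 (C = -2 + (1/2)*(-1) = -2 - 1/2 = -5/2 ≈ -2.5000)
l(O) = -17/2 (l(O) = -2*3 - 5/2 = -6 - 5/2 = -17/2)
I(S) = -17/2
-139 - I(g(8)) = -139 - 1*(-17/2) = -139 + 17/2 = -261/2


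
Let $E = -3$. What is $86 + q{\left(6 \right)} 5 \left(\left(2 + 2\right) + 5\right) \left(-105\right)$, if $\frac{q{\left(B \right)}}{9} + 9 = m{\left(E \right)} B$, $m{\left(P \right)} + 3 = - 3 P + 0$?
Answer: $-1148089$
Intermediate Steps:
$m{\left(P \right)} = -3 - 3 P$ ($m{\left(P \right)} = -3 + \left(- 3 P + 0\right) = -3 - 3 P$)
$q{\left(B \right)} = -81 + 54 B$ ($q{\left(B \right)} = -81 + 9 \left(-3 - -9\right) B = -81 + 9 \left(-3 + 9\right) B = -81 + 9 \cdot 6 B = -81 + 54 B$)
$86 + q{\left(6 \right)} 5 \left(\left(2 + 2\right) + 5\right) \left(-105\right) = 86 + \left(-81 + 54 \cdot 6\right) 5 \left(\left(2 + 2\right) + 5\right) \left(-105\right) = 86 + \left(-81 + 324\right) 5 \left(4 + 5\right) \left(-105\right) = 86 + 243 \cdot 5 \cdot 9 \left(-105\right) = 86 + 1215 \cdot 9 \left(-105\right) = 86 + 10935 \left(-105\right) = 86 - 1148175 = -1148089$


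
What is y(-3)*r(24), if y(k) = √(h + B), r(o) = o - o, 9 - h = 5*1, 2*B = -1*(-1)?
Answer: 0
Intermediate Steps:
B = ½ (B = (-1*(-1))/2 = (½)*1 = ½ ≈ 0.50000)
h = 4 (h = 9 - 5 = 4)
r(o) = 0
y(k) = 3*√2/2 (y(k) = √(4 + ½) = √(9/2) = 3*√2/2)
y(-3)*r(24) = (3*√2/2)*0 = 0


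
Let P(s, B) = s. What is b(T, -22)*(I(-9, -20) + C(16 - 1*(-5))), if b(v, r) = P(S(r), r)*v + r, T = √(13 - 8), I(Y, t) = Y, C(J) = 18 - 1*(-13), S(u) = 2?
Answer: -484 + 44*√5 ≈ -385.61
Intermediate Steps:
C(J) = 31 (C(J) = 18 + 13 = 31)
T = √5 ≈ 2.2361
b(v, r) = r + 2*v (b(v, r) = 2*v + r = r + 2*v)
b(T, -22)*(I(-9, -20) + C(16 - 1*(-5))) = (-22 + 2*√5)*(-9 + 31) = (-22 + 2*√5)*22 = -484 + 44*√5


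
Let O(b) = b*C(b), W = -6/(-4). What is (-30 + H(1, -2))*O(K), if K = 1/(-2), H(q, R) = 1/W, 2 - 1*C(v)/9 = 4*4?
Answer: -1848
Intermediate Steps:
C(v) = -126 (C(v) = 18 - 36*4 = 18 - 9*16 = 18 - 144 = -126)
W = 3/2 (W = -6*(-¼) = 3/2 ≈ 1.5000)
H(q, R) = ⅔ (H(q, R) = 1/(3/2) = ⅔)
K = -½ ≈ -0.50000
O(b) = -126*b (O(b) = b*(-126) = -126*b)
(-30 + H(1, -2))*O(K) = (-30 + ⅔)*(-126*(-½)) = -88/3*63 = -1848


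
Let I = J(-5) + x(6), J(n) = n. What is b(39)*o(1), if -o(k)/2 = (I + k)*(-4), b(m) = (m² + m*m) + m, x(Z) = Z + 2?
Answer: 98592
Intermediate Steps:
x(Z) = 2 + Z
b(m) = m + 2*m² (b(m) = (m² + m²) + m = 2*m² + m = m + 2*m²)
I = 3 (I = -5 + (2 + 6) = -5 + 8 = 3)
o(k) = 24 + 8*k (o(k) = -2*(3 + k)*(-4) = -2*(-12 - 4*k) = 24 + 8*k)
b(39)*o(1) = (39*(1 + 2*39))*(24 + 8*1) = (39*(1 + 78))*(24 + 8) = (39*79)*32 = 3081*32 = 98592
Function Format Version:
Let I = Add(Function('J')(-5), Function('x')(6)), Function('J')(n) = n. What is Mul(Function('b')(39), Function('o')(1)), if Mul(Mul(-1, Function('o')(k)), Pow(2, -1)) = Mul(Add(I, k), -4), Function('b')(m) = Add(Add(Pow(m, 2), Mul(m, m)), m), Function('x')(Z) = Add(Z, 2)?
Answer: 98592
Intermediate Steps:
Function('x')(Z) = Add(2, Z)
Function('b')(m) = Add(m, Mul(2, Pow(m, 2))) (Function('b')(m) = Add(Add(Pow(m, 2), Pow(m, 2)), m) = Add(Mul(2, Pow(m, 2)), m) = Add(m, Mul(2, Pow(m, 2))))
I = 3 (I = Add(-5, Add(2, 6)) = Add(-5, 8) = 3)
Function('o')(k) = Add(24, Mul(8, k)) (Function('o')(k) = Mul(-2, Mul(Add(3, k), -4)) = Mul(-2, Add(-12, Mul(-4, k))) = Add(24, Mul(8, k)))
Mul(Function('b')(39), Function('o')(1)) = Mul(Mul(39, Add(1, Mul(2, 39))), Add(24, Mul(8, 1))) = Mul(Mul(39, Add(1, 78)), Add(24, 8)) = Mul(Mul(39, 79), 32) = Mul(3081, 32) = 98592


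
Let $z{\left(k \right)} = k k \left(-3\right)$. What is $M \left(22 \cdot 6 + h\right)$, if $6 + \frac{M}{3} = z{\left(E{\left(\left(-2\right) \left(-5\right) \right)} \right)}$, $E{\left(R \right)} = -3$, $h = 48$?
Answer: $-17820$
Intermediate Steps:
$z{\left(k \right)} = - 3 k^{2}$ ($z{\left(k \right)} = k^{2} \left(-3\right) = - 3 k^{2}$)
$M = -99$ ($M = -18 + 3 \left(- 3 \left(-3\right)^{2}\right) = -18 + 3 \left(\left(-3\right) 9\right) = -18 + 3 \left(-27\right) = -18 - 81 = -99$)
$M \left(22 \cdot 6 + h\right) = - 99 \left(22 \cdot 6 + 48\right) = - 99 \left(132 + 48\right) = \left(-99\right) 180 = -17820$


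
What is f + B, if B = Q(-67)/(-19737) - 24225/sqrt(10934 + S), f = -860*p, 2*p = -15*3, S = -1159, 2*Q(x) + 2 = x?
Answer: 254607323/13158 - 285*sqrt(391)/23 ≈ 19105.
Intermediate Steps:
Q(x) = -1 + x/2
p = -45/2 (p = (-15*3)/2 = (1/2)*(-45) = -45/2 ≈ -22.500)
f = 19350 (f = -860*(-45/2) = 19350)
B = 23/13158 - 285*sqrt(391)/23 (B = (-1 + (1/2)*(-67))/(-19737) - 24225/sqrt(10934 - 1159) = (-1 - 67/2)*(-1/19737) - 24225*sqrt(391)/1955 = -69/2*(-1/19737) - 24225*sqrt(391)/1955 = 23/13158 - 285*sqrt(391)/23 ≈ -245.02)
f + B = 19350 + (23/13158 - 285*sqrt(391)/23) = 254607323/13158 - 285*sqrt(391)/23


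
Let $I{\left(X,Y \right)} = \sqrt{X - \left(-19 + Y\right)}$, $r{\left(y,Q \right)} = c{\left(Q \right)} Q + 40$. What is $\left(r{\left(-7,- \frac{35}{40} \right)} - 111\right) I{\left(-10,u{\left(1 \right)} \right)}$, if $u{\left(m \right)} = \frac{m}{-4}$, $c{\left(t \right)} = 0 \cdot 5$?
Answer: $- \frac{71 \sqrt{37}}{2} \approx -215.94$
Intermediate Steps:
$c{\left(t \right)} = 0$
$r{\left(y,Q \right)} = 40$ ($r{\left(y,Q \right)} = 0 Q + 40 = 0 + 40 = 40$)
$u{\left(m \right)} = - \frac{m}{4}$ ($u{\left(m \right)} = m \left(- \frac{1}{4}\right) = - \frac{m}{4}$)
$I{\left(X,Y \right)} = \sqrt{19 + X - Y}$
$\left(r{\left(-7,- \frac{35}{40} \right)} - 111\right) I{\left(-10,u{\left(1 \right)} \right)} = \left(40 - 111\right) \sqrt{19 - 10 - \left(- \frac{1}{4}\right) 1} = - 71 \sqrt{19 - 10 - - \frac{1}{4}} = - 71 \sqrt{19 - 10 + \frac{1}{4}} = - 71 \sqrt{\frac{37}{4}} = - 71 \frac{\sqrt{37}}{2} = - \frac{71 \sqrt{37}}{2}$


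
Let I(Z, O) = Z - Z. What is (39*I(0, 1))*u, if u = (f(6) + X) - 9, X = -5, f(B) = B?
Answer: 0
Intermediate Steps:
I(Z, O) = 0
u = -8 (u = (6 - 5) - 9 = 1 - 9 = -8)
(39*I(0, 1))*u = (39*0)*(-8) = 0*(-8) = 0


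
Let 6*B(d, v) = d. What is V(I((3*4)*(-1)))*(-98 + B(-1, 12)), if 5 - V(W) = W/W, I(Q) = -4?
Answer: -1178/3 ≈ -392.67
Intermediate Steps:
B(d, v) = d/6
V(W) = 4 (V(W) = 5 - W/W = 5 - 1*1 = 5 - 1 = 4)
V(I((3*4)*(-1)))*(-98 + B(-1, 12)) = 4*(-98 + (⅙)*(-1)) = 4*(-98 - ⅙) = 4*(-589/6) = -1178/3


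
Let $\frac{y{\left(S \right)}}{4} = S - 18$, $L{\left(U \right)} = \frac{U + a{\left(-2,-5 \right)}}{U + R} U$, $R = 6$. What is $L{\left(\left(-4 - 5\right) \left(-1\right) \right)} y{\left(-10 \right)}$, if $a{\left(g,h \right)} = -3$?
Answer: $- \frac{2016}{5} \approx -403.2$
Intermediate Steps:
$L{\left(U \right)} = \frac{U \left(-3 + U\right)}{6 + U}$ ($L{\left(U \right)} = \frac{U - 3}{U + 6} U = \frac{-3 + U}{6 + U} U = \frac{U \left(-3 + U\right)}{6 + U}$)
$y{\left(S \right)} = -72 + 4 S$ ($y{\left(S \right)} = 4 \left(S - 18\right) = 4 \left(-18 + S\right) = -72 + 4 S$)
$L{\left(\left(-4 - 5\right) \left(-1\right) \right)} y{\left(-10 \right)} = \frac{\left(-4 - 5\right) \left(-1\right) \left(-3 + \left(-4 - 5\right) \left(-1\right)\right)}{6 + \left(-4 - 5\right) \left(-1\right)} \left(-72 + 4 \left(-10\right)\right) = \frac{\left(-9\right) \left(-1\right) \left(-3 - -9\right)}{6 - -9} \left(-72 - 40\right) = \frac{9 \left(-3 + 9\right)}{6 + 9} \left(-112\right) = 9 \cdot \frac{1}{15} \cdot 6 \left(-112\right) = \frac{18}{5} \left(-112\right) = - \frac{2016}{5}$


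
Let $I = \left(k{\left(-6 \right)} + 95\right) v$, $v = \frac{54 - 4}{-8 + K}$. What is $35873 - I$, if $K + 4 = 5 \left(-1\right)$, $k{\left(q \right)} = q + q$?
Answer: $\frac{613991}{17} \approx 36117.0$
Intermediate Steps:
$k{\left(q \right)} = 2 q$
$K = -9$ ($K = -4 + 5 \left(-1\right) = -4 - 5 = -9$)
$v = - \frac{50}{17}$ ($v = \frac{54 - 4}{-8 - 9} = \frac{50}{-17} = 50 \left(- \frac{1}{17}\right) = - \frac{50}{17} \approx -2.9412$)
$I = - \frac{4150}{17}$ ($I = \left(2 \left(-6\right) + 95\right) \left(- \frac{50}{17}\right) = \left(-12 + 95\right) \left(- \frac{50}{17}\right) = 83 \left(- \frac{50}{17}\right) = - \frac{4150}{17} \approx -244.12$)
$35873 - I = 35873 - - \frac{4150}{17} = 35873 + \frac{4150}{17} = \frac{613991}{17}$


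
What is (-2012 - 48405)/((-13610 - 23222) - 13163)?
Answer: 50417/49995 ≈ 1.0084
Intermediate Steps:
(-2012 - 48405)/((-13610 - 23222) - 13163) = -50417/(-36832 - 13163) = -50417/(-49995) = -50417*(-1/49995) = 50417/49995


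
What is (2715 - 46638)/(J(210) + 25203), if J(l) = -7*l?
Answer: -14641/7911 ≈ -1.8507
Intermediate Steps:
(2715 - 46638)/(J(210) + 25203) = (2715 - 46638)/(-7*210 + 25203) = -43923/(-1470 + 25203) = -43923/23733 = -43923*1/23733 = -14641/7911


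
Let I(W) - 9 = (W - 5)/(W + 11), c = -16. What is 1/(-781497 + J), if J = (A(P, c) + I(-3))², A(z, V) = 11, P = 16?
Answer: -1/781136 ≈ -1.2802e-6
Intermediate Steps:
I(W) = 9 + (-5 + W)/(11 + W) (I(W) = 9 + (W - 5)/(W + 11) = 9 + (-5 + W)/(11 + W))
J = 361 (J = (11 + 2*(47 + 5*(-3))/(11 - 3))² = (11 + 2*(47 - 15)/8)² = (11 + 2*(⅛)*32)² = (11 + 8)² = 19² = 361)
1/(-781497 + J) = 1/(-781497 + 361) = 1/(-781136) = -1/781136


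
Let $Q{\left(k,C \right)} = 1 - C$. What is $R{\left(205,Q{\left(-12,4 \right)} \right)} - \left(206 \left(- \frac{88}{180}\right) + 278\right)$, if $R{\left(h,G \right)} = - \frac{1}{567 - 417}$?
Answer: $- \frac{79783}{450} \approx -177.3$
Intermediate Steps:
$R{\left(h,G \right)} = - \frac{1}{150}$ ($R{\left(h,G \right)} = - \frac{1}{567 - 417} = - \frac{1}{150}$)
$R{\left(205,Q{\left(-12,4 \right)} \right)} - \left(206 \left(- \frac{88}{180}\right) + 278\right) = - \frac{1}{150} - \left(206 \left(- \frac{88}{180}\right) + 278\right) = - \frac{1}{150} - \left(206 \left(\left(-88\right) \frac{1}{180}\right) + 278\right) = - \frac{1}{150} - \left(206 \left(- \frac{22}{45}\right) + 278\right) = - \frac{1}{150} - \left(- \frac{4532}{45} + 278\right) = - \frac{1}{150} - \frac{7978}{45} = - \frac{79783}{450}$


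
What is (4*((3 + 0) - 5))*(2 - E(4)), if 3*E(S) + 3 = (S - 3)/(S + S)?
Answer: -71/3 ≈ -23.667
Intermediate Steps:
E(S) = -1 + (-3 + S)/(6*S) (E(S) = -1 + ((S - 3)/(S + S))/3 = -1 + ((-3 + S)/((2*S)))/3 = -1 + ((-3 + S)*(1/(2*S)))/3 = -1 + ((-3 + S)/(2*S))/3 = -1 + (-3 + S)/(6*S))
(4*((3 + 0) - 5))*(2 - E(4)) = (4*((3 + 0) - 5))*(2 - (-3 - 5*4)/(6*4)) = (4*(3 - 5))*(2 - (-3 - 20)/(6*4)) = (4*(-2))*(2 - (-23)/(6*4)) = -8*(2 - 1*(-23/24)) = -8*(2 + 23/24) = -8*71/24 = -71/3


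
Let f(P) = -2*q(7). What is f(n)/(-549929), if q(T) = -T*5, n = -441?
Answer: -70/549929 ≈ -0.00012729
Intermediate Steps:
q(T) = -5*T
f(P) = 70 (f(P) = -(-10)*7 = -2*(-35) = 70)
f(n)/(-549929) = 70/(-549929) = 70*(-1/549929) = -70/549929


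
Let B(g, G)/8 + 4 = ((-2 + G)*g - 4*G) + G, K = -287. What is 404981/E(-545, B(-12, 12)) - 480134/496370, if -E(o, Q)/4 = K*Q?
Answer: -12950693199/10419799040 ≈ -1.2429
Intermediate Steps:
B(g, G) = -32 - 24*G + 8*g*(-2 + G) (B(g, G) = -32 + 8*(((-2 + G)*g - 4*G) + G) = -32 + 8*((g*(-2 + G) - 4*G) + G) = -32 + 8*((-4*G + g*(-2 + G)) + G) = -32 + 8*(-3*G + g*(-2 + G)) = -32 + (-24*G + 8*g*(-2 + G)) = -32 - 24*G + 8*g*(-2 + G))
E(o, Q) = 1148*Q (E(o, Q) = -(-1148)*Q = 1148*Q)
404981/E(-545, B(-12, 12)) - 480134/496370 = 404981/((1148*(-32 - 24*12 - 16*(-12) + 8*12*(-12)))) - 480134/496370 = 404981/((1148*(-32 - 288 + 192 - 1152))) - 480134*1/496370 = 404981/((1148*(-1280))) - 240067/248185 = 404981/(-1469440) - 240067/248185 = 404981*(-1/1469440) - 240067/248185 = -404981/1469440 - 240067/248185 = -12950693199/10419799040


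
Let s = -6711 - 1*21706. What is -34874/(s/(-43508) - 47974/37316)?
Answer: 14154872967368/256711005 ≈ 55139.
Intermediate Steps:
s = -28417 (s = -6711 - 21706 = -28417)
-34874/(s/(-43508) - 47974/37316) = -34874/(-28417/(-43508) - 47974/37316) = -34874/(-28417*(-1/43508) - 47974*1/37316) = -34874/(28417/43508 - 23987/18658) = -34874/(-256711005/405886132) = -34874*(-405886132/256711005) = 14154872967368/256711005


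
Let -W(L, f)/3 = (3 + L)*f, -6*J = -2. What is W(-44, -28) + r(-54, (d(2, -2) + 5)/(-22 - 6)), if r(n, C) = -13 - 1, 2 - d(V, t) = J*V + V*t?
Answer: -3458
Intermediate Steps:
J = ⅓ (J = -⅙*(-2) = ⅓ ≈ 0.33333)
d(V, t) = 2 - V/3 - V*t (d(V, t) = 2 - (V/3 + V*t) = 2 + (-V/3 - V*t) = 2 - V/3 - V*t)
r(n, C) = -14
W(L, f) = -3*f*(3 + L) (W(L, f) = -3*(3 + L)*f = -3*f*(3 + L))
W(-44, -28) + r(-54, (d(2, -2) + 5)/(-22 - 6)) = -3*(-28)*(3 - 44) - 14 = -3*(-28)*(-41) - 14 = -3444 - 14 = -3458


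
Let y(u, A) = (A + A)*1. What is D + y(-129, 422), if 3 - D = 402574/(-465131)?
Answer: 394368531/465131 ≈ 847.87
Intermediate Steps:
D = 1797967/465131 (D = 3 - 402574/(-465131) = 3 - 402574*(-1)/465131 = 3 - 1*(-402574/465131) = 3 + 402574/465131 = 1797967/465131 ≈ 3.8655)
y(u, A) = 2*A (y(u, A) = (2*A)*1 = 2*A)
D + y(-129, 422) = 1797967/465131 + 2*422 = 1797967/465131 + 844 = 394368531/465131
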